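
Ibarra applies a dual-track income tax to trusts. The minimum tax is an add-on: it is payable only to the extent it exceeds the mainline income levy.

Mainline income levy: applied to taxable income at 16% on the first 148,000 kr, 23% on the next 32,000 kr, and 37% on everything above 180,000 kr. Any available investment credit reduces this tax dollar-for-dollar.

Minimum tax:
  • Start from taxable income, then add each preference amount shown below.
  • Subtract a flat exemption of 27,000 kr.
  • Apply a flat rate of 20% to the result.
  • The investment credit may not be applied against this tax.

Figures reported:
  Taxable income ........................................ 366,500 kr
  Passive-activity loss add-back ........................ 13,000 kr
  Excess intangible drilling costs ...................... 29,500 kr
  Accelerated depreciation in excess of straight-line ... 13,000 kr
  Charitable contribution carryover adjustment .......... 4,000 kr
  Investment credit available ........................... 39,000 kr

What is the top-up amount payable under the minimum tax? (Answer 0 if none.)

Mainline income levy:
  148,000 kr × 16% = 23,680 kr
  32,000 kr × 23% = 7,360 kr
  186,500 kr × 37% = 69,005 kr
  → 100,045 kr
  Less investment credit 39,000 kr → 61,045 kr

Minimum tax:
  Adjusted income: 366,500 kr + 13,000 kr + 29,500 kr + 13,000 kr + 4,000 kr = 426,000 kr
  Less exemption 27,000 kr → base 399,000 kr
  399,000 kr × 20% = 79,800 kr

Excess of minimum tax over mainline income levy: 79,800 kr − 61,045 kr = 18,755 kr.

18,755 kr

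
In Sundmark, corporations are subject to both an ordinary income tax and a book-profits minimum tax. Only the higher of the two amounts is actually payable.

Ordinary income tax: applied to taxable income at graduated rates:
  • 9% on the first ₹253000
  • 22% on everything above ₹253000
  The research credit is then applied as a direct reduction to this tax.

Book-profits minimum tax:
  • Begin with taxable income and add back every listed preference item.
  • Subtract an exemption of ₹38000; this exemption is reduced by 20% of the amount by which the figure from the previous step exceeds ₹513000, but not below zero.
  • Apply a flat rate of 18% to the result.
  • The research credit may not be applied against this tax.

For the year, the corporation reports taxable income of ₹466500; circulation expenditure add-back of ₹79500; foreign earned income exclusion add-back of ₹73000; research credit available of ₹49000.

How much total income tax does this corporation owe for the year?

Ordinary income tax:
  ₹253000 × 9% = ₹22770
  ₹213500 × 22% = ₹46970
  → ₹69740
  Less research credit ₹49000 → ₹20740

Book-profits minimum tax:
  Adjusted income: ₹466500 + ₹79500 + ₹73000 = ₹619000
  Exemption: ₹38000 − 20% × (₹619000 − ₹513000) = ₹38000 − ₹21200 = ₹16800
  Base: ₹619000 − ₹16800 = ₹602200
  ₹602200 × 18% = ₹108396

₹108396 > ₹20740, so the book-profits minimum tax is the binding amount.

₹108396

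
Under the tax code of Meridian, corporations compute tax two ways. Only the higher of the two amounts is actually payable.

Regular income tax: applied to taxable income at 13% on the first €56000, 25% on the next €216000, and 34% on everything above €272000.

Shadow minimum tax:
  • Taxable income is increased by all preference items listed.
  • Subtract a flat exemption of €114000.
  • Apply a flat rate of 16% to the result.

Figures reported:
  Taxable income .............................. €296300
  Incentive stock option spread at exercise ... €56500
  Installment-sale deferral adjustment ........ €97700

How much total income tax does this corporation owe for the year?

€69542

Regular income tax:
  €56000 × 13% = €7280
  €216000 × 25% = €54000
  €24300 × 34% = €8262
  → €69542

Shadow minimum tax:
  Adjusted income: €296300 + €56500 + €97700 = €450500
  Less exemption €114000 → base €336500
  €336500 × 16% = €53840

€69542 > €53840, so the regular income tax governs.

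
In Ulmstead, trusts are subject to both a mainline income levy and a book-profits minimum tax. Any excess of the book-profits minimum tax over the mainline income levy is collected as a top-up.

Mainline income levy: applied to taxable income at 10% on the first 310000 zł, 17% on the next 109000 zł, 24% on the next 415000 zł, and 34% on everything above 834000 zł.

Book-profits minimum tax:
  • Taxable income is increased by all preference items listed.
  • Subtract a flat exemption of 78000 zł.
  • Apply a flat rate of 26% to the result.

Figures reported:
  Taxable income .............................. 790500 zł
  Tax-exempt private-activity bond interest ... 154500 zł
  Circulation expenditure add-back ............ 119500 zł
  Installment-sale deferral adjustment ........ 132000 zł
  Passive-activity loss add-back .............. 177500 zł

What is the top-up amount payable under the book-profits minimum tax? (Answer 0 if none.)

198270 zł

Mainline income levy:
  310000 zł × 10% = 31000 zł
  109000 zł × 17% = 18530 zł
  371500 zł × 24% = 89160 zł
  → 138690 zł

Book-profits minimum tax:
  Adjusted income: 790500 zł + 154500 zł + 119500 zł + 132000 zł + 177500 zł = 1374000 zł
  Less exemption 78000 zł → base 1296000 zł
  1296000 zł × 26% = 336960 zł

Excess of book-profits minimum tax over mainline income levy: 336960 zł − 138690 zł = 198270 zł.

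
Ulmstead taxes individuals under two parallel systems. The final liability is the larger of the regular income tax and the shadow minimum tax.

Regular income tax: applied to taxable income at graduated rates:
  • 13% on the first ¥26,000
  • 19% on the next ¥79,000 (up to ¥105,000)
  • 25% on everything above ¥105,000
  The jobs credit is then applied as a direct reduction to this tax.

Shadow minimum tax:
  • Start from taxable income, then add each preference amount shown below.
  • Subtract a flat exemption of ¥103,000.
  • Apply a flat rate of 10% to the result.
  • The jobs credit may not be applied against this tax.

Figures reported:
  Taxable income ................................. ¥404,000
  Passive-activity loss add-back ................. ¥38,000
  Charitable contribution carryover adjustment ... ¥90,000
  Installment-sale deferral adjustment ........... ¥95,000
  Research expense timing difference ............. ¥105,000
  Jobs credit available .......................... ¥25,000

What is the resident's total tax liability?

¥68,140

Shadow minimum tax:
  Adjusted income: ¥404,000 + ¥38,000 + ¥90,000 + ¥95,000 + ¥105,000 = ¥732,000
  Less exemption ¥103,000 → base ¥629,000
  ¥629,000 × 10% = ¥62,900

Regular income tax:
  ¥26,000 × 13% = ¥3,380
  ¥79,000 × 19% = ¥15,010
  ¥299,000 × 25% = ¥74,750
  → ¥93,140
  Less jobs credit ¥25,000 → ¥68,140

¥68,140 > ¥62,900, so the regular income tax governs.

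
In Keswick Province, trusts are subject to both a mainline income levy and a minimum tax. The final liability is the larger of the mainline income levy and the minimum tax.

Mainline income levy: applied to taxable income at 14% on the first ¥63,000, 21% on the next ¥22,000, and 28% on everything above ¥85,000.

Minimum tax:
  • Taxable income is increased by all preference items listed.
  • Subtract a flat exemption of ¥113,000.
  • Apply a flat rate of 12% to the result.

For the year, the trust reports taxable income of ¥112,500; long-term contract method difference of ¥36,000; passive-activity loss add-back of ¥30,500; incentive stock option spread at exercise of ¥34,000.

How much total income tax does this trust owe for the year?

¥21,140

Mainline income levy:
  ¥63,000 × 14% = ¥8,820
  ¥22,000 × 21% = ¥4,620
  ¥27,500 × 28% = ¥7,700
  → ¥21,140

Minimum tax:
  Adjusted income: ¥112,500 + ¥36,000 + ¥30,500 + ¥34,000 = ¥213,000
  Less exemption ¥113,000 → base ¥100,000
  ¥100,000 × 12% = ¥12,000

¥21,140 > ¥12,000, so the mainline income levy governs.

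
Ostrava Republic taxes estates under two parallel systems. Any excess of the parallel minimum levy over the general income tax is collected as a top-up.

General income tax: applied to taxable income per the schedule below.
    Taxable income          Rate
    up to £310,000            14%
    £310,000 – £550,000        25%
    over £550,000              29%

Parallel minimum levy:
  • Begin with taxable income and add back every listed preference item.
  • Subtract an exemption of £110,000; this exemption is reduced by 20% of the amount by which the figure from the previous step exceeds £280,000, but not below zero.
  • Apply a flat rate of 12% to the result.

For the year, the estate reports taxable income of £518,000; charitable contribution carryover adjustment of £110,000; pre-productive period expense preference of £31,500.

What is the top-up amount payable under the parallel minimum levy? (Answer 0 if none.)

£0

Parallel minimum levy:
  Adjusted income: £518,000 + £110,000 + £31,500 = £659,500
  Exemption: £110,000 − 20% × (£659,500 − £280,000) = £110,000 − £75,900 = £34,100
  Base: £659,500 − £34,100 = £625,400
  £625,400 × 12% = £75,048

General income tax:
  £310,000 × 14% = £43,400
  £208,000 × 25% = £52,000
  → £95,400

£75,048 ≤ £95,400, so no add-on is due.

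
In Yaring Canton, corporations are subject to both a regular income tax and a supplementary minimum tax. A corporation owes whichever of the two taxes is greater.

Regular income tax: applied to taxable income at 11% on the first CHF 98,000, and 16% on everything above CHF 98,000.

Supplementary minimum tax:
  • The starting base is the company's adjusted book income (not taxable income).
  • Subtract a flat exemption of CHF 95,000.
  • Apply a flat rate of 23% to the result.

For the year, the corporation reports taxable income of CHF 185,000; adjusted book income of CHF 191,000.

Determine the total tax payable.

CHF 24,700

Supplementary minimum tax:
  Base (adjusted book income): CHF 191,000
  Less exemption CHF 95,000 → base CHF 96,000
  CHF 96,000 × 23% = CHF 22,080

Regular income tax:
  CHF 98,000 × 11% = CHF 10,780
  CHF 87,000 × 16% = CHF 13,920
  → CHF 24,700

CHF 24,700 > CHF 22,080, so the regular income tax governs.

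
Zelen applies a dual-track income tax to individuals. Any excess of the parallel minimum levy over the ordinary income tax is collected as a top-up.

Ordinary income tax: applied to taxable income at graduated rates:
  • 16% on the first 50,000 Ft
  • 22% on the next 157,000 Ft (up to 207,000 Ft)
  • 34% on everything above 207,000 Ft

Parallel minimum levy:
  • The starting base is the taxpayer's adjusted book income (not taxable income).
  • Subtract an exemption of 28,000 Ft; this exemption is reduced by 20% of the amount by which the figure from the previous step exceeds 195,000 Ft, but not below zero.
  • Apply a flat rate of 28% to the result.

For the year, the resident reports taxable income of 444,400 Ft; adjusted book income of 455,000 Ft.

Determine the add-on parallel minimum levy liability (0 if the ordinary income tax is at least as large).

4,144 Ft

Ordinary income tax:
  50,000 Ft × 16% = 8,000 Ft
  157,000 Ft × 22% = 34,540 Ft
  237,400 Ft × 34% = 80,716 Ft
  → 123,256 Ft

Parallel minimum levy:
  Base (adjusted book income): 455,000 Ft
  Exemption: 20% × (455,000 Ft − 195,000 Ft) = 52,000 Ft ≥ 28,000 Ft, so the exemption is fully phased out
  Base: 455,000 Ft − 0 Ft = 455,000 Ft
  455,000 Ft × 28% = 127,400 Ft

Excess of parallel minimum levy over ordinary income tax: 127,400 Ft − 123,256 Ft = 4,144 Ft.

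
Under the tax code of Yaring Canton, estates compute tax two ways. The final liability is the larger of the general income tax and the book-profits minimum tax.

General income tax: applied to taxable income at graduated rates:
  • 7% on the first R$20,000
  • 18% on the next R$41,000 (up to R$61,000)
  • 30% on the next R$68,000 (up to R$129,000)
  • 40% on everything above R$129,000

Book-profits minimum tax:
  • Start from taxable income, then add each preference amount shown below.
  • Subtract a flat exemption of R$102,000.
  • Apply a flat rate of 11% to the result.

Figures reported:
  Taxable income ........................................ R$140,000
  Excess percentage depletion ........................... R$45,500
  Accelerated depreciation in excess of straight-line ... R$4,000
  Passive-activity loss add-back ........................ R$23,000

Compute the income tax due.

R$33,580

General income tax:
  R$20,000 × 7% = R$1,400
  R$41,000 × 18% = R$7,380
  R$68,000 × 30% = R$20,400
  R$11,000 × 40% = R$4,400
  → R$33,580

Book-profits minimum tax:
  Adjusted income: R$140,000 + R$45,500 + R$4,000 + R$23,000 = R$212,500
  Less exemption R$102,000 → base R$110,500
  R$110,500 × 11% = R$12,155

R$33,580 > R$12,155, so the general income tax governs.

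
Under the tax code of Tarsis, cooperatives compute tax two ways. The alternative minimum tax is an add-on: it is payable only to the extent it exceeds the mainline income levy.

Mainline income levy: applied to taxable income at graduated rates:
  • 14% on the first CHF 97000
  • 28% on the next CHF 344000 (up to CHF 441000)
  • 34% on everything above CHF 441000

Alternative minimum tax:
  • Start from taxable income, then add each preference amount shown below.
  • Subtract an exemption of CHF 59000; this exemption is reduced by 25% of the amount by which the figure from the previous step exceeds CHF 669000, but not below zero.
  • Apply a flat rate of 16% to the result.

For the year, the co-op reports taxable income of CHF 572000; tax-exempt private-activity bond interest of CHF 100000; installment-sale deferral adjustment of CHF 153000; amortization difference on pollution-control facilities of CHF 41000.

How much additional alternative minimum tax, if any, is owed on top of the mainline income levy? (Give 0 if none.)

CHF 0

Alternative minimum tax:
  Adjusted income: CHF 572000 + CHF 100000 + CHF 153000 + CHF 41000 = CHF 866000
  Exemption: CHF 59000 − 25% × (CHF 866000 − CHF 669000) = CHF 59000 − CHF 49250 = CHF 9750
  Base: CHF 866000 − CHF 9750 = CHF 856250
  CHF 856250 × 16% = CHF 137000

Mainline income levy:
  CHF 97000 × 14% = CHF 13580
  CHF 344000 × 28% = CHF 96320
  CHF 131000 × 34% = CHF 44540
  → CHF 154440

CHF 137000 ≤ CHF 154440, so no add-on is due.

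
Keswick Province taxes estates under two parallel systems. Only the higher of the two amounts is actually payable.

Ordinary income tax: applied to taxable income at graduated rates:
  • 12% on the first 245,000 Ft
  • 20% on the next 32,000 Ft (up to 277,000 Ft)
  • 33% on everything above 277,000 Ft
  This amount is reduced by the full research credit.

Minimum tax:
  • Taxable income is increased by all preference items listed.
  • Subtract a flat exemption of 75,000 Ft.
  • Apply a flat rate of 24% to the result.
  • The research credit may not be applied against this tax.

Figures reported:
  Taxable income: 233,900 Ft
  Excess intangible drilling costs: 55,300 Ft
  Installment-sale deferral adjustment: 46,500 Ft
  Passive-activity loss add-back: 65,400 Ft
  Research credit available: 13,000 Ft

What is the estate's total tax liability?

Minimum tax:
  Adjusted income: 233,900 Ft + 55,300 Ft + 46,500 Ft + 65,400 Ft = 401,100 Ft
  Less exemption 75,000 Ft → base 326,100 Ft
  326,100 Ft × 24% = 78,264 Ft

Ordinary income tax:
  233,900 Ft × 12% = 28,068 Ft
  Less research credit 13,000 Ft → 15,068 Ft

78,264 Ft > 15,068 Ft, so the minimum tax is the binding amount.

78,264 Ft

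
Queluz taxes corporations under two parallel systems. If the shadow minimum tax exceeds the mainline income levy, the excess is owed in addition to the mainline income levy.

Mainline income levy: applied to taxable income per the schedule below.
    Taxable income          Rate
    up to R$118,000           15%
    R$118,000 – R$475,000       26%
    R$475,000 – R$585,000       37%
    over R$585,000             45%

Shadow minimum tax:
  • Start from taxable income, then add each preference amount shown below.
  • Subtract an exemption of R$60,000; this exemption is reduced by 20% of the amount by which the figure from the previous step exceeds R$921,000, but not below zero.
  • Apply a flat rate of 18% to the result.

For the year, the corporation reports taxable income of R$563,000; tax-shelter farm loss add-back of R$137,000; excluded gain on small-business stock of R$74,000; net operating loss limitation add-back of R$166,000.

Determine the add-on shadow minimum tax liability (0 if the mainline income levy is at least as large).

R$16,004

Shadow minimum tax:
  Adjusted income: R$563,000 + R$137,000 + R$74,000 + R$166,000 = R$940,000
  Exemption: R$60,000 − 20% × (R$940,000 − R$921,000) = R$60,000 − R$3,800 = R$56,200
  Base: R$940,000 − R$56,200 = R$883,800
  R$883,800 × 18% = R$159,084

Mainline income levy:
  R$118,000 × 15% = R$17,700
  R$357,000 × 26% = R$92,820
  R$88,000 × 37% = R$32,560
  → R$143,080

Excess of shadow minimum tax over mainline income levy: R$159,084 − R$143,080 = R$16,004.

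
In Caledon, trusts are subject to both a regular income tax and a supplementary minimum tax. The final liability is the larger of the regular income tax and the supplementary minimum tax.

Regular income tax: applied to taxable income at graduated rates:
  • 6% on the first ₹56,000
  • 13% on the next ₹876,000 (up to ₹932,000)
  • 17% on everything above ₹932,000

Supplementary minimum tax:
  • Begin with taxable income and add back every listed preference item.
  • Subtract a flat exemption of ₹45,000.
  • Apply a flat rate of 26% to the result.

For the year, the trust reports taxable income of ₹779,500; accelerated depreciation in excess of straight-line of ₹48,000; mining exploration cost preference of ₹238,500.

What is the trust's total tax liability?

Supplementary minimum tax:
  Adjusted income: ₹779,500 + ₹48,000 + ₹238,500 = ₹1,066,000
  Less exemption ₹45,000 → base ₹1,021,000
  ₹1,021,000 × 26% = ₹265,460

Regular income tax:
  ₹56,000 × 6% = ₹3,360
  ₹723,500 × 13% = ₹94,055
  → ₹97,415

₹265,460 > ₹97,415, so the supplementary minimum tax is the binding amount.

₹265,460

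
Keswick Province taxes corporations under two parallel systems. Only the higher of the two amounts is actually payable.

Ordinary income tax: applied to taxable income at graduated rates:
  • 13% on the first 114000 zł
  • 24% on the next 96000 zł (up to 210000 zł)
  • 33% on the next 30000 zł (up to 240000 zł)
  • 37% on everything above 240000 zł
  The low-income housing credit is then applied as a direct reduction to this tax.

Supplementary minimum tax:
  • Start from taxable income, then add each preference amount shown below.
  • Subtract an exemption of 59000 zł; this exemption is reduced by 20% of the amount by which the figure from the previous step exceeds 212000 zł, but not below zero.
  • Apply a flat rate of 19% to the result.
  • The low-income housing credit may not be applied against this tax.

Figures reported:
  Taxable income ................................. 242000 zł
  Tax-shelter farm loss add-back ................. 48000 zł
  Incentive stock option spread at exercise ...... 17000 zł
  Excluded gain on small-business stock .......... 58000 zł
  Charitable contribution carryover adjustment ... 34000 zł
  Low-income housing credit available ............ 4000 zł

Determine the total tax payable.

Supplementary minimum tax:
  Adjusted income: 242000 zł + 48000 zł + 17000 zł + 58000 zł + 34000 zł = 399000 zł
  Exemption: 59000 zł − 20% × (399000 zł − 212000 zł) = 59000 zł − 37400 zł = 21600 zł
  Base: 399000 zł − 21600 zł = 377400 zł
  377400 zł × 19% = 71706 zł

Ordinary income tax:
  114000 zł × 13% = 14820 zł
  96000 zł × 24% = 23040 zł
  30000 zł × 33% = 9900 zł
  2000 zł × 37% = 740 zł
  → 48500 zł
  Less low-income housing credit 4000 zł → 44500 zł

71706 zł > 44500 zł, so the supplementary minimum tax is the binding amount.

71706 zł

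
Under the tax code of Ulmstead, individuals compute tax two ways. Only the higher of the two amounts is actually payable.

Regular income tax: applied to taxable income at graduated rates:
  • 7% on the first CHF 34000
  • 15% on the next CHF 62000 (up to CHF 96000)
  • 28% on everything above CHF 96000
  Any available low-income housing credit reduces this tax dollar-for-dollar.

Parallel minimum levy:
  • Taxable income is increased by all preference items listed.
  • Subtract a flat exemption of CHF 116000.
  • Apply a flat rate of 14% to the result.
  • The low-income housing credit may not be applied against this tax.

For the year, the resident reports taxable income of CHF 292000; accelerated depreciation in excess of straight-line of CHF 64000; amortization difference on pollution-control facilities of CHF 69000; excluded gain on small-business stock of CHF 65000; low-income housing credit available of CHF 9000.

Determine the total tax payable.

CHF 57560

Parallel minimum levy:
  Adjusted income: CHF 292000 + CHF 64000 + CHF 69000 + CHF 65000 = CHF 490000
  Less exemption CHF 116000 → base CHF 374000
  CHF 374000 × 14% = CHF 52360

Regular income tax:
  CHF 34000 × 7% = CHF 2380
  CHF 62000 × 15% = CHF 9300
  CHF 196000 × 28% = CHF 54880
  → CHF 66560
  Less low-income housing credit CHF 9000 → CHF 57560

CHF 57560 > CHF 52360, so the regular income tax governs.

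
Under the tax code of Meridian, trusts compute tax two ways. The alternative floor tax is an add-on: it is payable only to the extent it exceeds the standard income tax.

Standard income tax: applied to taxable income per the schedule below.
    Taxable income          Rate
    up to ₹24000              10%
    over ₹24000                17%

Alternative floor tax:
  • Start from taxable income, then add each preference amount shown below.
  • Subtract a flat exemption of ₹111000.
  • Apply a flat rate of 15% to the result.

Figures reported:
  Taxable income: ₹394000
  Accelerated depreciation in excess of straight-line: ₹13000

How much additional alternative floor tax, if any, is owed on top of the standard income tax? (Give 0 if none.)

Standard income tax:
  ₹24000 × 10% = ₹2400
  ₹370000 × 17% = ₹62900
  → ₹65300

Alternative floor tax:
  Adjusted income: ₹394000 + ₹13000 = ₹407000
  Less exemption ₹111000 → base ₹296000
  ₹296000 × 15% = ₹44400

₹44400 ≤ ₹65300, so no add-on is due.

₹0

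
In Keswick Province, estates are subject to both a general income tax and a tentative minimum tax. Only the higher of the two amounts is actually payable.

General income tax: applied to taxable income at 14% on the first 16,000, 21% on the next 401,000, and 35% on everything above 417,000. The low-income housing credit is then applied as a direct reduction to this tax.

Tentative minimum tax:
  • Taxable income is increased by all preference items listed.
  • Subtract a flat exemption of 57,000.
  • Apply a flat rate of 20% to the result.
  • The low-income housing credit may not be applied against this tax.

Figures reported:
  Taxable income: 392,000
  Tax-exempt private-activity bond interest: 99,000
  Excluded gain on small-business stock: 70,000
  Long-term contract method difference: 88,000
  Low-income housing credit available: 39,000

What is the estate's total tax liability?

118,400

Tentative minimum tax:
  Adjusted income: 392,000 + 99,000 + 70,000 + 88,000 = 649,000
  Less exemption 57,000 → base 592,000
  592,000 × 20% = 118,400

General income tax:
  16,000 × 14% = 2,240
  376,000 × 21% = 78,960
  → 81,200
  Less low-income housing credit 39,000 → 42,200

118,400 > 42,200, so the tentative minimum tax is the binding amount.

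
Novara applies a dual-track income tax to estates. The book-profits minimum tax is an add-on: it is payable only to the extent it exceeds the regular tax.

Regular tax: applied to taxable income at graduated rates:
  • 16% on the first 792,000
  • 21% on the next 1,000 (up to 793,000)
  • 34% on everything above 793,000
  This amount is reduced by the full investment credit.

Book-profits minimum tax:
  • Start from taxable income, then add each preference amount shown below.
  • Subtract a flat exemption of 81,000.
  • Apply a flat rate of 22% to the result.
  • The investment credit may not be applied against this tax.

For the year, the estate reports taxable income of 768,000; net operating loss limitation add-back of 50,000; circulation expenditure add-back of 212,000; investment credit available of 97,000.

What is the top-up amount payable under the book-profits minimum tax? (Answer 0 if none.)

Regular tax:
  768,000 × 16% = 122,880
  Less investment credit 97,000 → 25,880

Book-profits minimum tax:
  Adjusted income: 768,000 + 50,000 + 212,000 = 1,030,000
  Less exemption 81,000 → base 949,000
  949,000 × 22% = 208,780

Excess of book-profits minimum tax over regular tax: 208,780 − 25,880 = 182,900.

182,900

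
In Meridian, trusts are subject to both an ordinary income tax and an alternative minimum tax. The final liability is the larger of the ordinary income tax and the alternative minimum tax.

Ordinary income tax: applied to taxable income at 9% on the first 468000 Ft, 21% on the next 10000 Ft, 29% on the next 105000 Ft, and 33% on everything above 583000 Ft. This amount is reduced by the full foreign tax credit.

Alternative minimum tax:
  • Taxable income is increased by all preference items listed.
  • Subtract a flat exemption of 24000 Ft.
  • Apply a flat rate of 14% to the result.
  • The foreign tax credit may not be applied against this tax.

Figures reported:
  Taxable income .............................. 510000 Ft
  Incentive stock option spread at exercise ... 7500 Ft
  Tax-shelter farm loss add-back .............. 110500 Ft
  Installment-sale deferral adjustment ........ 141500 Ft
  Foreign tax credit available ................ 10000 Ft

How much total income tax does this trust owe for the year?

104370 Ft

Alternative minimum tax:
  Adjusted income: 510000 Ft + 7500 Ft + 110500 Ft + 141500 Ft = 769500 Ft
  Less exemption 24000 Ft → base 745500 Ft
  745500 Ft × 14% = 104370 Ft

Ordinary income tax:
  468000 Ft × 9% = 42120 Ft
  10000 Ft × 21% = 2100 Ft
  32000 Ft × 29% = 9280 Ft
  → 53500 Ft
  Less foreign tax credit 10000 Ft → 43500 Ft

104370 Ft > 43500 Ft, so the alternative minimum tax is the binding amount.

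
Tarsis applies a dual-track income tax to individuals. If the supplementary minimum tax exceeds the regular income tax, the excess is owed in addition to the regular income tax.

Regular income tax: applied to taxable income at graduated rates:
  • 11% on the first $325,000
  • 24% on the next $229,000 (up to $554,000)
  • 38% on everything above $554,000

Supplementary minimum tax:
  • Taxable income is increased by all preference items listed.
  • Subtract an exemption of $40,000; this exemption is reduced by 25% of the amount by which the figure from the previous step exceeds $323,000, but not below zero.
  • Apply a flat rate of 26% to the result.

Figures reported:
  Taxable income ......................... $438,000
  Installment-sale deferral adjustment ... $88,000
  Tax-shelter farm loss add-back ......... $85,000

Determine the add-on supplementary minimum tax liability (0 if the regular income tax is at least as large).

$95,990

Supplementary minimum tax:
  Adjusted income: $438,000 + $88,000 + $85,000 = $611,000
  Exemption: 25% × ($611,000 − $323,000) = $72,000 ≥ $40,000, so the exemption is fully phased out
  Base: $611,000 − $0 = $611,000
  $611,000 × 26% = $158,860

Regular income tax:
  $325,000 × 11% = $35,750
  $113,000 × 24% = $27,120
  → $62,870

Excess of supplementary minimum tax over regular income tax: $158,860 − $62,870 = $95,990.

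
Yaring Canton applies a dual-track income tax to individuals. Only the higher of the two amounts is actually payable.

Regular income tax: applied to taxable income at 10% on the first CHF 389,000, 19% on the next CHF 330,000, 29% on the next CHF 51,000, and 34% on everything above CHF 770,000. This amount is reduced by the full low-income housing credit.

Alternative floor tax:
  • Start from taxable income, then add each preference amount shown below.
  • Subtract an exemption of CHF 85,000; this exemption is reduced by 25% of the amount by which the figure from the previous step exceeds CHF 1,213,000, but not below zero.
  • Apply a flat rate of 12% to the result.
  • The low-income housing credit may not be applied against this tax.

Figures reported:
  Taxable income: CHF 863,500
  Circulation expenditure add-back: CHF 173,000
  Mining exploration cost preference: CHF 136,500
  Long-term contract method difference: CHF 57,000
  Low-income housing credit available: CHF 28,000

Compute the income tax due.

CHF 137,910

Alternative floor tax:
  Adjusted income: CHF 863,500 + CHF 173,000 + CHF 136,500 + CHF 57,000 = CHF 1,230,000
  Exemption: CHF 85,000 − 25% × (CHF 1,230,000 − CHF 1,213,000) = CHF 85,000 − CHF 4,250 = CHF 80,750
  Base: CHF 1,230,000 − CHF 80,750 = CHF 1,149,250
  CHF 1,149,250 × 12% = CHF 137,910

Regular income tax:
  CHF 389,000 × 10% = CHF 38,900
  CHF 330,000 × 19% = CHF 62,700
  CHF 51,000 × 29% = CHF 14,790
  CHF 93,500 × 34% = CHF 31,790
  → CHF 148,180
  Less low-income housing credit CHF 28,000 → CHF 120,180

CHF 137,910 > CHF 120,180, so the alternative floor tax is the binding amount.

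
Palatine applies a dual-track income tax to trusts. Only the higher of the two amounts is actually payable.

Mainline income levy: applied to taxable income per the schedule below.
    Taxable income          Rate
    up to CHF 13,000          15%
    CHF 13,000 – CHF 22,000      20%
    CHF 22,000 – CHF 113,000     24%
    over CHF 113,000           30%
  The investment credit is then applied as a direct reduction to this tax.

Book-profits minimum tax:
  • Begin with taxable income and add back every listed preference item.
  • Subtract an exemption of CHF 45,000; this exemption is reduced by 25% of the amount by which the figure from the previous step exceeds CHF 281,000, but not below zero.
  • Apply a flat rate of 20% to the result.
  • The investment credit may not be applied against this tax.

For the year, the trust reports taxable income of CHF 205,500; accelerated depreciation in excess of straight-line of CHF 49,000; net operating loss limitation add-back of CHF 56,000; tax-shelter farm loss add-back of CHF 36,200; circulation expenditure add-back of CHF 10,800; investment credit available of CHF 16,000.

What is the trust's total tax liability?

CHF 66,325

Mainline income levy:
  CHF 13,000 × 15% = CHF 1,950
  CHF 9,000 × 20% = CHF 1,800
  CHF 91,000 × 24% = CHF 21,840
  CHF 92,500 × 30% = CHF 27,750
  → CHF 53,340
  Less investment credit CHF 16,000 → CHF 37,340

Book-profits minimum tax:
  Adjusted income: CHF 205,500 + CHF 49,000 + CHF 56,000 + CHF 36,200 + CHF 10,800 = CHF 357,500
  Exemption: CHF 45,000 − 25% × (CHF 357,500 − CHF 281,000) = CHF 45,000 − CHF 19,125 = CHF 25,875
  Base: CHF 357,500 − CHF 25,875 = CHF 331,625
  CHF 331,625 × 20% = CHF 66,325

CHF 66,325 > CHF 37,340, so the book-profits minimum tax is the binding amount.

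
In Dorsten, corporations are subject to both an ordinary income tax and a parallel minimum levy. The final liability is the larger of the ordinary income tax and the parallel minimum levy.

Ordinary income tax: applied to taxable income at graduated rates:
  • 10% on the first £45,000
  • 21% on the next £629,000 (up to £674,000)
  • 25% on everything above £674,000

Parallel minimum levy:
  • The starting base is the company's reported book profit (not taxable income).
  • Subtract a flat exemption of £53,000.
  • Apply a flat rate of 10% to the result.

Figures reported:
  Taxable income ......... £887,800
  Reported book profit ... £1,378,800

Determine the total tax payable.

£190,040

Ordinary income tax:
  £45,000 × 10% = £4,500
  £629,000 × 21% = £132,090
  £213,800 × 25% = £53,450
  → £190,040

Parallel minimum levy:
  Base (reported book profit): £1,378,800
  Less exemption £53,000 → base £1,325,800
  £1,325,800 × 10% = £132,580

£190,040 > £132,580, so the ordinary income tax governs.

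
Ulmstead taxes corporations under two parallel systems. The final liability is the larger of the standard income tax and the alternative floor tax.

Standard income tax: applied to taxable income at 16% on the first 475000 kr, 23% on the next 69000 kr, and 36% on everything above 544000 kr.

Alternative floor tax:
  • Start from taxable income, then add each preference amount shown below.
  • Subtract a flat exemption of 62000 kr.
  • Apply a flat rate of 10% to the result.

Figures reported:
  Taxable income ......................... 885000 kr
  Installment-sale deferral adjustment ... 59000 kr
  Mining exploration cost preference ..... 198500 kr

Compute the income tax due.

Alternative floor tax:
  Adjusted income: 885000 kr + 59000 kr + 198500 kr = 1142500 kr
  Less exemption 62000 kr → base 1080500 kr
  1080500 kr × 10% = 108050 kr

Standard income tax:
  475000 kr × 16% = 76000 kr
  69000 kr × 23% = 15870 kr
  341000 kr × 36% = 122760 kr
  → 214630 kr

214630 kr > 108050 kr, so the standard income tax governs.

214630 kr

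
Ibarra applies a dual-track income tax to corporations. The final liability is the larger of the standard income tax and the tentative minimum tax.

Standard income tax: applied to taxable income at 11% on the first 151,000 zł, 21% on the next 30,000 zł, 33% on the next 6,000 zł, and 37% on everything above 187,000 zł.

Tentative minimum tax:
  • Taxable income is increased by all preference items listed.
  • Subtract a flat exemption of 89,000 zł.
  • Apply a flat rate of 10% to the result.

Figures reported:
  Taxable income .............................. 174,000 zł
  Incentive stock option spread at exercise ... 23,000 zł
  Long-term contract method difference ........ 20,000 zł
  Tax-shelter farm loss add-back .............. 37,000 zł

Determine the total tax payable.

Tentative minimum tax:
  Adjusted income: 174,000 zł + 23,000 zł + 20,000 zł + 37,000 zł = 254,000 zł
  Less exemption 89,000 zł → base 165,000 zł
  165,000 zł × 10% = 16,500 zł

Standard income tax:
  151,000 zł × 11% = 16,610 zł
  23,000 zł × 21% = 4,830 zł
  → 21,440 zł

21,440 zł > 16,500 zł, so the standard income tax governs.

21,440 zł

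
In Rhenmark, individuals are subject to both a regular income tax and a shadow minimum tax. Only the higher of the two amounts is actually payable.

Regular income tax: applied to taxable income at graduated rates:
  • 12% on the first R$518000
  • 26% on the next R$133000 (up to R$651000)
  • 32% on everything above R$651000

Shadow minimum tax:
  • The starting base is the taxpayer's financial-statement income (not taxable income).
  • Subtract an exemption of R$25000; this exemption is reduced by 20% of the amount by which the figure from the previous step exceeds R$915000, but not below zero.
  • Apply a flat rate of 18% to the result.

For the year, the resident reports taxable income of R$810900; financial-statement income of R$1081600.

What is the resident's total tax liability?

Regular income tax:
  R$518000 × 12% = R$62160
  R$133000 × 26% = R$34580
  R$159900 × 32% = R$51168
  → R$147908

Shadow minimum tax:
  Base (financial-statement income): R$1081600
  Exemption: 20% × (R$1081600 − R$915000) = R$33320 ≥ R$25000, so the exemption is fully phased out
  Base: R$1081600 − R$0 = R$1081600
  R$1081600 × 18% = R$194688

R$194688 > R$147908, so the shadow minimum tax is the binding amount.

R$194688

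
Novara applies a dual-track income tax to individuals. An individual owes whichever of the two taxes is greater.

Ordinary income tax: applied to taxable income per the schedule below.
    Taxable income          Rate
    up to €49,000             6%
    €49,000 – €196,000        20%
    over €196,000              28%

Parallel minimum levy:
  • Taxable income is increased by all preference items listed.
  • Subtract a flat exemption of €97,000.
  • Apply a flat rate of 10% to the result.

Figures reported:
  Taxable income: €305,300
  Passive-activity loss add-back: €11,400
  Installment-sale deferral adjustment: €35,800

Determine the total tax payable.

€62,944

Ordinary income tax:
  €49,000 × 6% = €2,940
  €147,000 × 20% = €29,400
  €109,300 × 28% = €30,604
  → €62,944

Parallel minimum levy:
  Adjusted income: €305,300 + €11,400 + €35,800 = €352,500
  Less exemption €97,000 → base €255,500
  €255,500 × 10% = €25,550

€62,944 > €25,550, so the ordinary income tax governs.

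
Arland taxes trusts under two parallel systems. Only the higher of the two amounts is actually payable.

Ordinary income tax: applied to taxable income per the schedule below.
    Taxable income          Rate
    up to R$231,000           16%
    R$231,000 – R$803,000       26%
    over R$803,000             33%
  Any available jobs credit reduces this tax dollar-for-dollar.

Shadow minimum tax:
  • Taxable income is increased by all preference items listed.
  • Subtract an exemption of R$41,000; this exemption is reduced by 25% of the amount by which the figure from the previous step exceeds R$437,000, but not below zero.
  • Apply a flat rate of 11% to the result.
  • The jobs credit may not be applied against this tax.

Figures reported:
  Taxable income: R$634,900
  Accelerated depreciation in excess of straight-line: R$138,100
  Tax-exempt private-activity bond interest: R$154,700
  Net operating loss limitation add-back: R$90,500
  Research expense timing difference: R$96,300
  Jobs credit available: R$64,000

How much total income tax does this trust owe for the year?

R$122,595

Shadow minimum tax:
  Adjusted income: R$634,900 + R$138,100 + R$154,700 + R$90,500 + R$96,300 = R$1,114,500
  Exemption: 25% × (R$1,114,500 − R$437,000) = R$169,375 ≥ R$41,000, so the exemption is fully phased out
  Base: R$1,114,500 − R$0 = R$1,114,500
  R$1,114,500 × 11% = R$122,595

Ordinary income tax:
  R$231,000 × 16% = R$36,960
  R$403,900 × 26% = R$105,014
  → R$141,974
  Less jobs credit R$64,000 → R$77,974

R$122,595 > R$77,974, so the shadow minimum tax is the binding amount.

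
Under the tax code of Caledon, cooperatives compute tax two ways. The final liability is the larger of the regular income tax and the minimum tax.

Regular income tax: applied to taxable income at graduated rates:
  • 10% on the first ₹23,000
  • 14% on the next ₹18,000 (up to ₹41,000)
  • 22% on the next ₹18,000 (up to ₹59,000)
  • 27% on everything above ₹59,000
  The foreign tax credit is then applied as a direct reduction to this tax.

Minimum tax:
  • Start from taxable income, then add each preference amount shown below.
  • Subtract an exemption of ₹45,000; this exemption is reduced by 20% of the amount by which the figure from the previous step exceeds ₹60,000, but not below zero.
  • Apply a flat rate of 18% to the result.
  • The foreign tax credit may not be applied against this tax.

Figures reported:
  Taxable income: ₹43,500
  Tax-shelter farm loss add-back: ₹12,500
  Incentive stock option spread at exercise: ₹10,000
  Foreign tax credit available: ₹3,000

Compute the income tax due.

Minimum tax:
  Adjusted income: ₹43,500 + ₹12,500 + ₹10,000 = ₹66,000
  Exemption: ₹45,000 − 20% × (₹66,000 − ₹60,000) = ₹45,000 − ₹1,200 = ₹43,800
  Base: ₹66,000 − ₹43,800 = ₹22,200
  ₹22,200 × 18% = ₹3,996

Regular income tax:
  ₹23,000 × 10% = ₹2,300
  ₹18,000 × 14% = ₹2,520
  ₹2,500 × 22% = ₹550
  → ₹5,370
  Less foreign tax credit ₹3,000 → ₹2,370

₹3,996 > ₹2,370, so the minimum tax is the binding amount.

₹3,996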